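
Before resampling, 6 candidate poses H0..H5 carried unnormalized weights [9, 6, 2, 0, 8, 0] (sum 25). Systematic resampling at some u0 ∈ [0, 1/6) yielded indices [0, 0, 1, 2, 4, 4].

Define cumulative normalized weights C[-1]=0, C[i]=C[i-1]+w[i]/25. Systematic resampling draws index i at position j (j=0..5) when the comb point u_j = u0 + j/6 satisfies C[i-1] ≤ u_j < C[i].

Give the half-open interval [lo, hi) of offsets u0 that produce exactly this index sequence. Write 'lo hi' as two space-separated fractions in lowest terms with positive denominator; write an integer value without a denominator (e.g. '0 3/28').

1/10 1/6

C = [9/25, 3/5, 17/25, 17/25, 1, 1]
j=0 picked index 0: u0 ∈ [0, 9/25)
j=1 picked index 0: u0 ∈ [-1/6, 29/150)
j=2 picked index 1: u0 ∈ [2/75, 4/15)
j=3 picked index 2: u0 ∈ [1/10, 9/50)
j=4 picked index 4: u0 ∈ [1/75, 1/3)
j=5 picked index 4: u0 ∈ [-23/150, 1/6)
intersection: [1/10, 1/6)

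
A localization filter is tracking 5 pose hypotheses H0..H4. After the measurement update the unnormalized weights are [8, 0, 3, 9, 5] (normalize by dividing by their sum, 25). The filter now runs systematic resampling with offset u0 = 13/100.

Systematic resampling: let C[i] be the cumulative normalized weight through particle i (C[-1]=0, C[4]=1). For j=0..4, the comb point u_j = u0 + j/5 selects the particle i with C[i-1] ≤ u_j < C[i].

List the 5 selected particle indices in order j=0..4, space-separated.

C = [8/25, 8/25, 11/25, 4/5, 1]
j=0: u_0=13/100 ∈ [0, 8/25) → index 0
j=1: u_1=33/100 ∈ [8/25, 11/25) → index 2
j=2: u_2=53/100 ∈ [11/25, 4/5) → index 3
j=3: u_3=73/100 ∈ [11/25, 4/5) → index 3
j=4: u_4=93/100 ∈ [4/5, 1) → index 4

0 2 3 3 4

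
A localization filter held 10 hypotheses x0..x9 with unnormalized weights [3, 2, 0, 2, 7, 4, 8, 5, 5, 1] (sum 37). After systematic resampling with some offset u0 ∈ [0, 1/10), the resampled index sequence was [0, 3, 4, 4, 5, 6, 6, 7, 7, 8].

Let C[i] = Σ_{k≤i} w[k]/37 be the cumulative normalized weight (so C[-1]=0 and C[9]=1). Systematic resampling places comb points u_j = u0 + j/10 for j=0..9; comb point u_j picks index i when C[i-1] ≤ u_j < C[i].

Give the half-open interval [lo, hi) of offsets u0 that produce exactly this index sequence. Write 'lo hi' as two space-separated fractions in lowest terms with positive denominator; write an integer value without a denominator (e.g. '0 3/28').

13/370 7/185

C = [3/37, 5/37, 5/37, 7/37, 14/37, 18/37, 26/37, 31/37, 36/37, 1]
j=0 picked index 0: u0 ∈ [0, 3/37)
j=1 picked index 3: u0 ∈ [13/370, 33/370)
j=2 picked index 4: u0 ∈ [-2/185, 33/185)
j=3 picked index 4: u0 ∈ [-41/370, 29/370)
j=4 picked index 5: u0 ∈ [-4/185, 16/185)
j=5 picked index 6: u0 ∈ [-1/74, 15/74)
j=6 picked index 6: u0 ∈ [-21/185, 19/185)
j=7 picked index 7: u0 ∈ [1/370, 51/370)
j=8 picked index 7: u0 ∈ [-18/185, 7/185)
j=9 picked index 8: u0 ∈ [-23/370, 27/370)
intersection: [13/370, 7/185)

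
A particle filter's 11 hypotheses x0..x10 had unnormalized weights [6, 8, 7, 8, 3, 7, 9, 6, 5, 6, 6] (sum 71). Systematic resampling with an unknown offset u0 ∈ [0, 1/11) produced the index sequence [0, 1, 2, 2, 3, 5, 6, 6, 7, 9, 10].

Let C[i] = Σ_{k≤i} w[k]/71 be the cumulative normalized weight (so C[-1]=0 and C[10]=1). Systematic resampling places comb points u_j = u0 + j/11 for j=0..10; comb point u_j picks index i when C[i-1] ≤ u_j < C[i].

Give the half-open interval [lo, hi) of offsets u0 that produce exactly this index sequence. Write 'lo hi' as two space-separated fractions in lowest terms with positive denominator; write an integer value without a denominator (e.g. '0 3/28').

12/781 18/781

C = [6/71, 14/71, 21/71, 29/71, 32/71, 39/71, 48/71, 54/71, 59/71, 65/71, 1]
j=0 picked index 0: u0 ∈ [0, 6/71)
j=1 picked index 1: u0 ∈ [-5/781, 83/781)
j=2 picked index 2: u0 ∈ [12/781, 89/781)
j=3 picked index 2: u0 ∈ [-59/781, 18/781)
j=4 picked index 3: u0 ∈ [-53/781, 35/781)
j=5 picked index 5: u0 ∈ [-3/781, 74/781)
j=6 picked index 6: u0 ∈ [3/781, 102/781)
j=7 picked index 6: u0 ∈ [-68/781, 31/781)
j=8 picked index 7: u0 ∈ [-40/781, 26/781)
j=9 picked index 9: u0 ∈ [10/781, 76/781)
j=10 picked index 10: u0 ∈ [5/781, 1/11)
intersection: [12/781, 18/781)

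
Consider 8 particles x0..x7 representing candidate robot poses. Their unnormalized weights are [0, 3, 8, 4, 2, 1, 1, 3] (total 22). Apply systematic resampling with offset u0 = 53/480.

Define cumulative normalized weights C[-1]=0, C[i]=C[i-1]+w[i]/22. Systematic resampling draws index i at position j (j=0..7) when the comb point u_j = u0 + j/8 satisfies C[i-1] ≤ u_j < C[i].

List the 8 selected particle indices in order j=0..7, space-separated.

1 2 2 2 3 4 6 7

C = [0, 3/22, 1/2, 15/22, 17/22, 9/11, 19/22, 1]
j=0: u_0=53/480 ∈ [0, 3/22) → index 1
j=1: u_1=113/480 ∈ [3/22, 1/2) → index 2
j=2: u_2=173/480 ∈ [3/22, 1/2) → index 2
j=3: u_3=233/480 ∈ [3/22, 1/2) → index 2
j=4: u_4=293/480 ∈ [1/2, 15/22) → index 3
j=5: u_5=353/480 ∈ [15/22, 17/22) → index 4
j=6: u_6=413/480 ∈ [9/11, 19/22) → index 6
j=7: u_7=473/480 ∈ [19/22, 1) → index 7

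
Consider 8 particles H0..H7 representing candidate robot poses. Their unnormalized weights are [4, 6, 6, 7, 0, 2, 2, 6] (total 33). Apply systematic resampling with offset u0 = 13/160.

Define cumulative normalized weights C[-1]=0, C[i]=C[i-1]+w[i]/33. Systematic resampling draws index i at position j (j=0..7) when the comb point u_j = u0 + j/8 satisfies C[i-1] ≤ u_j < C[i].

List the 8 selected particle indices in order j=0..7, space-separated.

0 1 2 2 3 5 7 7

C = [4/33, 10/33, 16/33, 23/33, 23/33, 25/33, 9/11, 1]
j=0: u_0=13/160 ∈ [0, 4/33) → index 0
j=1: u_1=33/160 ∈ [4/33, 10/33) → index 1
j=2: u_2=53/160 ∈ [10/33, 16/33) → index 2
j=3: u_3=73/160 ∈ [10/33, 16/33) → index 2
j=4: u_4=93/160 ∈ [16/33, 23/33) → index 3
j=5: u_5=113/160 ∈ [23/33, 25/33) → index 5
j=6: u_6=133/160 ∈ [9/11, 1) → index 7
j=7: u_7=153/160 ∈ [9/11, 1) → index 7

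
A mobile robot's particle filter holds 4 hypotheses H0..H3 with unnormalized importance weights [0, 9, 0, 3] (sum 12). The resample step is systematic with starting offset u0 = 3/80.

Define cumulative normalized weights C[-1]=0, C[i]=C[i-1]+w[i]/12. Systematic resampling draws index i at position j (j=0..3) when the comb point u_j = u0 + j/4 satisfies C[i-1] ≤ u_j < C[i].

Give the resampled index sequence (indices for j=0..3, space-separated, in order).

1 1 1 3

C = [0, 3/4, 3/4, 1]
j=0: u_0=3/80 ∈ [0, 3/4) → index 1
j=1: u_1=23/80 ∈ [0, 3/4) → index 1
j=2: u_2=43/80 ∈ [0, 3/4) → index 1
j=3: u_3=63/80 ∈ [3/4, 1) → index 3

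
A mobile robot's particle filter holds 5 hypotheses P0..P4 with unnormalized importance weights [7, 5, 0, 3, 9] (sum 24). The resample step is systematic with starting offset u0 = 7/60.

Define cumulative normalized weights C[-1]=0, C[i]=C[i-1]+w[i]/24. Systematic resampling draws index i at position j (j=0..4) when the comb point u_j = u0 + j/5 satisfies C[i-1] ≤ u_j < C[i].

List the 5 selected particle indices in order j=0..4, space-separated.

C = [7/24, 1/2, 1/2, 5/8, 1]
j=0: u_0=7/60 ∈ [0, 7/24) → index 0
j=1: u_1=19/60 ∈ [7/24, 1/2) → index 1
j=2: u_2=31/60 ∈ [1/2, 5/8) → index 3
j=3: u_3=43/60 ∈ [5/8, 1) → index 4
j=4: u_4=11/12 ∈ [5/8, 1) → index 4

0 1 3 4 4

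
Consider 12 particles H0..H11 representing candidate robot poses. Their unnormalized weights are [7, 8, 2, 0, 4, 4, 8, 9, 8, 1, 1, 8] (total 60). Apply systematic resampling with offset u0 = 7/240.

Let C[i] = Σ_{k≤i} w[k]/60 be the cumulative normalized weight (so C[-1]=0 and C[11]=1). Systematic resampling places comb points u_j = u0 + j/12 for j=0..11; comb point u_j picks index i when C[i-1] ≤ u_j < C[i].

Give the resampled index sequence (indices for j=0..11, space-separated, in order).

0 0 1 2 5 6 6 7 7 8 10 11

C = [7/60, 1/4, 17/60, 17/60, 7/20, 5/12, 11/20, 7/10, 5/6, 17/20, 13/15, 1]
j=0: u_0=7/240 ∈ [0, 7/60) → index 0
j=1: u_1=9/80 ∈ [0, 7/60) → index 0
j=2: u_2=47/240 ∈ [7/60, 1/4) → index 1
j=3: u_3=67/240 ∈ [1/4, 17/60) → index 2
j=4: u_4=29/80 ∈ [7/20, 5/12) → index 5
j=5: u_5=107/240 ∈ [5/12, 11/20) → index 6
j=6: u_6=127/240 ∈ [5/12, 11/20) → index 6
j=7: u_7=49/80 ∈ [11/20, 7/10) → index 7
j=8: u_8=167/240 ∈ [11/20, 7/10) → index 7
j=9: u_9=187/240 ∈ [7/10, 5/6) → index 8
j=10: u_10=69/80 ∈ [17/20, 13/15) → index 10
j=11: u_11=227/240 ∈ [13/15, 1) → index 11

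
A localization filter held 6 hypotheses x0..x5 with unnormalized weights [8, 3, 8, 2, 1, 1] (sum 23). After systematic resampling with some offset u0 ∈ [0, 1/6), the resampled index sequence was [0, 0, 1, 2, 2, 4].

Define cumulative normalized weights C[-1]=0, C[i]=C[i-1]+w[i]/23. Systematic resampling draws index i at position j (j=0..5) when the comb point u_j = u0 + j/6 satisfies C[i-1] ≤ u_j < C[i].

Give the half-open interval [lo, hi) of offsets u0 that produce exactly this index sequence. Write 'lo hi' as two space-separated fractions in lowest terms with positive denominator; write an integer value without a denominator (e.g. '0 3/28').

C = [8/23, 11/23, 19/23, 21/23, 22/23, 1]
j=0 picked index 0: u0 ∈ [0, 8/23)
j=1 picked index 0: u0 ∈ [-1/6, 25/138)
j=2 picked index 1: u0 ∈ [1/69, 10/69)
j=3 picked index 2: u0 ∈ [-1/46, 15/46)
j=4 picked index 2: u0 ∈ [-13/69, 11/69)
j=5 picked index 4: u0 ∈ [11/138, 17/138)
intersection: [11/138, 17/138)

11/138 17/138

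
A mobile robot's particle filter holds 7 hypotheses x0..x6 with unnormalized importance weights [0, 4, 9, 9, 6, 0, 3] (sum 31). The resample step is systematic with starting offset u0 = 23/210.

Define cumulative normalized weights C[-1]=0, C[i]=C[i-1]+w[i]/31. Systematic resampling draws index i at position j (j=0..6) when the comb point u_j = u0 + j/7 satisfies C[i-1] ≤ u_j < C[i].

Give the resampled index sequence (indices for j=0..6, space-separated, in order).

C = [0, 4/31, 13/31, 22/31, 28/31, 28/31, 1]
j=0: u_0=23/210 ∈ [0, 4/31) → index 1
j=1: u_1=53/210 ∈ [4/31, 13/31) → index 2
j=2: u_2=83/210 ∈ [4/31, 13/31) → index 2
j=3: u_3=113/210 ∈ [13/31, 22/31) → index 3
j=4: u_4=143/210 ∈ [13/31, 22/31) → index 3
j=5: u_5=173/210 ∈ [22/31, 28/31) → index 4
j=6: u_6=29/30 ∈ [28/31, 1) → index 6

1 2 2 3 3 4 6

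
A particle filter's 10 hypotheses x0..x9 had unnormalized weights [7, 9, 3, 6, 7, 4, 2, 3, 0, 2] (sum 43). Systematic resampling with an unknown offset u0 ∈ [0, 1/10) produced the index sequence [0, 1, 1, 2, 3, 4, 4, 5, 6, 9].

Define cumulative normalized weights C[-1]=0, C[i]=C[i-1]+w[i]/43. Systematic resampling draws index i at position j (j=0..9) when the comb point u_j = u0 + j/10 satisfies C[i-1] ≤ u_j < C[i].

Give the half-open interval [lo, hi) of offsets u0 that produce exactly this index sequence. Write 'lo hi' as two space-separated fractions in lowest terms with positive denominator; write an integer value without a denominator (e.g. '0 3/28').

7/86 18/215

C = [7/43, 16/43, 19/43, 25/43, 32/43, 36/43, 38/43, 41/43, 41/43, 1]
j=0 picked index 0: u0 ∈ [0, 7/43)
j=1 picked index 1: u0 ∈ [27/430, 117/430)
j=2 picked index 1: u0 ∈ [-8/215, 37/215)
j=3 picked index 2: u0 ∈ [31/430, 61/430)
j=4 picked index 3: u0 ∈ [9/215, 39/215)
j=5 picked index 4: u0 ∈ [7/86, 21/86)
j=6 picked index 4: u0 ∈ [-4/215, 31/215)
j=7 picked index 5: u0 ∈ [19/430, 59/430)
j=8 picked index 6: u0 ∈ [8/215, 18/215)
j=9 picked index 9: u0 ∈ [23/430, 1/10)
intersection: [7/86, 18/215)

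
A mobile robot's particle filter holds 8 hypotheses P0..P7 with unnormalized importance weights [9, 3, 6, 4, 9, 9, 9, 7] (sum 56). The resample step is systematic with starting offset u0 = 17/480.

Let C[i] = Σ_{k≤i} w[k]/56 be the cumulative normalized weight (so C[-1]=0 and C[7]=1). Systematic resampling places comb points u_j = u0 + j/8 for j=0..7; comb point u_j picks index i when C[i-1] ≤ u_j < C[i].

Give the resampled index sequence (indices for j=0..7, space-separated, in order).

0 0 2 4 4 5 6 7

C = [9/56, 3/14, 9/28, 11/28, 31/56, 5/7, 7/8, 1]
j=0: u_0=17/480 ∈ [0, 9/56) → index 0
j=1: u_1=77/480 ∈ [0, 9/56) → index 0
j=2: u_2=137/480 ∈ [3/14, 9/28) → index 2
j=3: u_3=197/480 ∈ [11/28, 31/56) → index 4
j=4: u_4=257/480 ∈ [11/28, 31/56) → index 4
j=5: u_5=317/480 ∈ [31/56, 5/7) → index 5
j=6: u_6=377/480 ∈ [5/7, 7/8) → index 6
j=7: u_7=437/480 ∈ [7/8, 1) → index 7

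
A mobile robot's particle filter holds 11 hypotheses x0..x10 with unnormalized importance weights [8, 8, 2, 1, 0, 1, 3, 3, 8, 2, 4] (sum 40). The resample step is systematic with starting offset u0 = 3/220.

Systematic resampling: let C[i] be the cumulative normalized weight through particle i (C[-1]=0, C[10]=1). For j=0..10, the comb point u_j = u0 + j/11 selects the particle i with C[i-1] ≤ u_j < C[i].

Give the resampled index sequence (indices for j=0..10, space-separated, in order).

C = [1/5, 2/5, 9/20, 19/40, 19/40, 1/2, 23/40, 13/20, 17/20, 9/10, 1]
j=0: u_0=3/220 ∈ [0, 1/5) → index 0
j=1: u_1=23/220 ∈ [0, 1/5) → index 0
j=2: u_2=43/220 ∈ [0, 1/5) → index 0
j=3: u_3=63/220 ∈ [1/5, 2/5) → index 1
j=4: u_4=83/220 ∈ [1/5, 2/5) → index 1
j=5: u_5=103/220 ∈ [9/20, 19/40) → index 3
j=6: u_6=123/220 ∈ [1/2, 23/40) → index 6
j=7: u_7=13/20 ∈ [13/20, 17/20) → index 8
j=8: u_8=163/220 ∈ [13/20, 17/20) → index 8
j=9: u_9=183/220 ∈ [13/20, 17/20) → index 8
j=10: u_10=203/220 ∈ [9/10, 1) → index 10

0 0 0 1 1 3 6 8 8 8 10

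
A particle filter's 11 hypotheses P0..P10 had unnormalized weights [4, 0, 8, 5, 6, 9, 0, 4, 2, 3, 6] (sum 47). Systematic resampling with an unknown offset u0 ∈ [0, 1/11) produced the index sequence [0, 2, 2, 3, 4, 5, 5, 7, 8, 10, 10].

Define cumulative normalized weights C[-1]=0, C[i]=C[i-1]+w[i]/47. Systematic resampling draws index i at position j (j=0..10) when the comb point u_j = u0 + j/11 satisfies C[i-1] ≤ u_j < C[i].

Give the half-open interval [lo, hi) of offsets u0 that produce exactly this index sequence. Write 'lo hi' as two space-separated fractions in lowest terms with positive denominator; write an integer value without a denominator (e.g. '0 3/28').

C = [4/47, 4/47, 12/47, 17/47, 23/47, 32/47, 32/47, 36/47, 38/47, 41/47, 1]
j=0 picked index 0: u0 ∈ [0, 4/47)
j=1 picked index 2: u0 ∈ [-3/517, 85/517)
j=2 picked index 2: u0 ∈ [-50/517, 38/517)
j=3 picked index 3: u0 ∈ [-9/517, 46/517)
j=4 picked index 4: u0 ∈ [-1/517, 65/517)
j=5 picked index 5: u0 ∈ [18/517, 117/517)
j=6 picked index 5: u0 ∈ [-29/517, 70/517)
j=7 picked index 7: u0 ∈ [23/517, 67/517)
j=8 picked index 8: u0 ∈ [20/517, 42/517)
j=9 picked index 10: u0 ∈ [28/517, 2/11)
j=10 picked index 10: u0 ∈ [-19/517, 1/11)
intersection: [28/517, 38/517)

28/517 38/517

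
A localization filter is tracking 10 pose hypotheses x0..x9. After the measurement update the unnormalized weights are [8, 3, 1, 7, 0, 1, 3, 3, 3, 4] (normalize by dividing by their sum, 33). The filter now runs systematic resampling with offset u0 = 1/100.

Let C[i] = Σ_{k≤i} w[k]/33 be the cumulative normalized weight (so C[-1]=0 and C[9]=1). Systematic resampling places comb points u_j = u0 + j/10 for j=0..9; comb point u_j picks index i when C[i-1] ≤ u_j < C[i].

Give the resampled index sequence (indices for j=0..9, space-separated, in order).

C = [8/33, 1/3, 4/11, 19/33, 19/33, 20/33, 23/33, 26/33, 29/33, 1]
j=0: u_0=1/100 ∈ [0, 8/33) → index 0
j=1: u_1=11/100 ∈ [0, 8/33) → index 0
j=2: u_2=21/100 ∈ [0, 8/33) → index 0
j=3: u_3=31/100 ∈ [8/33, 1/3) → index 1
j=4: u_4=41/100 ∈ [4/11, 19/33) → index 3
j=5: u_5=51/100 ∈ [4/11, 19/33) → index 3
j=6: u_6=61/100 ∈ [20/33, 23/33) → index 6
j=7: u_7=71/100 ∈ [23/33, 26/33) → index 7
j=8: u_8=81/100 ∈ [26/33, 29/33) → index 8
j=9: u_9=91/100 ∈ [29/33, 1) → index 9

0 0 0 1 3 3 6 7 8 9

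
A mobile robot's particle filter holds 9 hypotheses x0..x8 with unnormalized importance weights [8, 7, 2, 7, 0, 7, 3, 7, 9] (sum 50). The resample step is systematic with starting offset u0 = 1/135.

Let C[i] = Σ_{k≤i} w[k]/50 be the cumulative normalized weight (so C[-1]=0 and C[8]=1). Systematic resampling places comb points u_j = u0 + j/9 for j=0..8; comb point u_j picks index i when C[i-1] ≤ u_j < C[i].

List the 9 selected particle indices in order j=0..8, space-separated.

C = [4/25, 3/10, 17/50, 12/25, 12/25, 31/50, 17/25, 41/50, 1]
j=0: u_0=1/135 ∈ [0, 4/25) → index 0
j=1: u_1=16/135 ∈ [0, 4/25) → index 0
j=2: u_2=31/135 ∈ [4/25, 3/10) → index 1
j=3: u_3=46/135 ∈ [17/50, 12/25) → index 3
j=4: u_4=61/135 ∈ [17/50, 12/25) → index 3
j=5: u_5=76/135 ∈ [12/25, 31/50) → index 5
j=6: u_6=91/135 ∈ [31/50, 17/25) → index 6
j=7: u_7=106/135 ∈ [17/25, 41/50) → index 7
j=8: u_8=121/135 ∈ [41/50, 1) → index 8

0 0 1 3 3 5 6 7 8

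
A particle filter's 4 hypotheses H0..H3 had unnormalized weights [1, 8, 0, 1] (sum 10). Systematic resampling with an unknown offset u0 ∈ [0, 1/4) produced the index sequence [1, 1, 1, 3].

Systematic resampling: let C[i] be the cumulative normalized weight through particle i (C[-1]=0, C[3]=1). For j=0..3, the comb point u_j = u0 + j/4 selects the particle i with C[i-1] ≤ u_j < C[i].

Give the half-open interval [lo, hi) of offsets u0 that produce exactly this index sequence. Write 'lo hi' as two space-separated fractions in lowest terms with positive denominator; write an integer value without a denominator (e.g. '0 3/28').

3/20 1/4

C = [1/10, 9/10, 9/10, 1]
j=0 picked index 1: u0 ∈ [1/10, 9/10)
j=1 picked index 1: u0 ∈ [-3/20, 13/20)
j=2 picked index 1: u0 ∈ [-2/5, 2/5)
j=3 picked index 3: u0 ∈ [3/20, 1/4)
intersection: [3/20, 1/4)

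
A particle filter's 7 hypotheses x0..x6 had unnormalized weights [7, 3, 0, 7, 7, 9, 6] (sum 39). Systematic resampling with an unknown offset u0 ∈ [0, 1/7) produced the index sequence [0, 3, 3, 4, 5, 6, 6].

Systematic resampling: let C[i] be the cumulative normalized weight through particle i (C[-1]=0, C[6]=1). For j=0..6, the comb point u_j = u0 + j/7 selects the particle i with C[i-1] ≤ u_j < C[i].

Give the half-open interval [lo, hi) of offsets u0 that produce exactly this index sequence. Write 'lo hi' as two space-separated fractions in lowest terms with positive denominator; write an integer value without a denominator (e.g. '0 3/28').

12/91 1/7

C = [7/39, 10/39, 10/39, 17/39, 8/13, 11/13, 1]
j=0 picked index 0: u0 ∈ [0, 7/39)
j=1 picked index 3: u0 ∈ [31/273, 80/273)
j=2 picked index 3: u0 ∈ [-8/273, 41/273)
j=3 picked index 4: u0 ∈ [2/273, 17/91)
j=4 picked index 5: u0 ∈ [4/91, 25/91)
j=5 picked index 6: u0 ∈ [12/91, 2/7)
j=6 picked index 6: u0 ∈ [-1/91, 1/7)
intersection: [12/91, 1/7)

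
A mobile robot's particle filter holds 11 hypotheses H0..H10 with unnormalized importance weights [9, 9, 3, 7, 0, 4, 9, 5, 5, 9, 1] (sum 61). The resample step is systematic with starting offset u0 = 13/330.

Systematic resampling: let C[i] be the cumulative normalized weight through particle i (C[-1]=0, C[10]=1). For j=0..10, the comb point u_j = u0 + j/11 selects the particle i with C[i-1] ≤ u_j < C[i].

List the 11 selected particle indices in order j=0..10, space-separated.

0 0 1 2 3 5 6 7 8 9 9

C = [9/61, 18/61, 21/61, 28/61, 28/61, 32/61, 41/61, 46/61, 51/61, 60/61, 1]
j=0: u_0=13/330 ∈ [0, 9/61) → index 0
j=1: u_1=43/330 ∈ [0, 9/61) → index 0
j=2: u_2=73/330 ∈ [9/61, 18/61) → index 1
j=3: u_3=103/330 ∈ [18/61, 21/61) → index 2
j=4: u_4=133/330 ∈ [21/61, 28/61) → index 3
j=5: u_5=163/330 ∈ [28/61, 32/61) → index 5
j=6: u_6=193/330 ∈ [32/61, 41/61) → index 6
j=7: u_7=223/330 ∈ [41/61, 46/61) → index 7
j=8: u_8=23/30 ∈ [46/61, 51/61) → index 8
j=9: u_9=283/330 ∈ [51/61, 60/61) → index 9
j=10: u_10=313/330 ∈ [51/61, 60/61) → index 9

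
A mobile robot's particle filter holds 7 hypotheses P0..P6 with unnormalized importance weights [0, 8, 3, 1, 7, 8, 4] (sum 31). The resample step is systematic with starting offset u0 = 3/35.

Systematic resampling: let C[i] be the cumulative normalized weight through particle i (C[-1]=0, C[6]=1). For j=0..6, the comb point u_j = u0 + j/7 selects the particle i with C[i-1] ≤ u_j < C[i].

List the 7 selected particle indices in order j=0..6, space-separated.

1 1 3 4 5 5 6

C = [0, 8/31, 11/31, 12/31, 19/31, 27/31, 1]
j=0: u_0=3/35 ∈ [0, 8/31) → index 1
j=1: u_1=8/35 ∈ [0, 8/31) → index 1
j=2: u_2=13/35 ∈ [11/31, 12/31) → index 3
j=3: u_3=18/35 ∈ [12/31, 19/31) → index 4
j=4: u_4=23/35 ∈ [19/31, 27/31) → index 5
j=5: u_5=4/5 ∈ [19/31, 27/31) → index 5
j=6: u_6=33/35 ∈ [27/31, 1) → index 6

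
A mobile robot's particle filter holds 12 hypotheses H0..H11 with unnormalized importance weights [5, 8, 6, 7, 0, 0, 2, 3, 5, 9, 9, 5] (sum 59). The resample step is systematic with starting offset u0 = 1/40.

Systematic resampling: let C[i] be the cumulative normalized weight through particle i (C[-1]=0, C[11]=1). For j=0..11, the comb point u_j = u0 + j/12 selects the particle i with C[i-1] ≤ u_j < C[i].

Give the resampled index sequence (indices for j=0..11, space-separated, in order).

C = [5/59, 13/59, 19/59, 26/59, 26/59, 26/59, 28/59, 31/59, 36/59, 45/59, 54/59, 1]
j=0: u_0=1/40 ∈ [0, 5/59) → index 0
j=1: u_1=13/120 ∈ [5/59, 13/59) → index 1
j=2: u_2=23/120 ∈ [5/59, 13/59) → index 1
j=3: u_3=11/40 ∈ [13/59, 19/59) → index 2
j=4: u_4=43/120 ∈ [19/59, 26/59) → index 3
j=5: u_5=53/120 ∈ [26/59, 28/59) → index 6
j=6: u_6=21/40 ∈ [28/59, 31/59) → index 7
j=7: u_7=73/120 ∈ [31/59, 36/59) → index 8
j=8: u_8=83/120 ∈ [36/59, 45/59) → index 9
j=9: u_9=31/40 ∈ [45/59, 54/59) → index 10
j=10: u_10=103/120 ∈ [45/59, 54/59) → index 10
j=11: u_11=113/120 ∈ [54/59, 1) → index 11

0 1 1 2 3 6 7 8 9 10 10 11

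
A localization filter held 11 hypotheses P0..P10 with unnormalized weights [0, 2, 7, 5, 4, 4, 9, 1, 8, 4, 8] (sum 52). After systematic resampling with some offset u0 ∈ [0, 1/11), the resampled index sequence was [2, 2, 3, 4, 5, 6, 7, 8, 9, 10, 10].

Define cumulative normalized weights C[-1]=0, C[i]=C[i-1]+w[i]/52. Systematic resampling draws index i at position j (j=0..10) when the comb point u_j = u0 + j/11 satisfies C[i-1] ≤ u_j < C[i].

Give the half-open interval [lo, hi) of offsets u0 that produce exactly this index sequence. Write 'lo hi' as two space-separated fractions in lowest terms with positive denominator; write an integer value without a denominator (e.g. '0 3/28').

C = [0, 1/26, 9/52, 7/26, 9/26, 11/26, 31/52, 8/13, 10/13, 11/13, 1]
j=0 picked index 2: u0 ∈ [1/26, 9/52)
j=1 picked index 2: u0 ∈ [-15/286, 47/572)
j=2 picked index 3: u0 ∈ [-5/572, 25/286)
j=3 picked index 4: u0 ∈ [-1/286, 21/286)
j=4 picked index 5: u0 ∈ [-5/286, 17/286)
j=5 picked index 6: u0 ∈ [-9/286, 81/572)
j=6 picked index 7: u0 ∈ [29/572, 10/143)
j=7 picked index 8: u0 ∈ [-3/143, 19/143)
j=8 picked index 9: u0 ∈ [6/143, 17/143)
j=9 picked index 10: u0 ∈ [4/143, 2/11)
j=10 picked index 10: u0 ∈ [-9/143, 1/11)
intersection: [29/572, 17/286)

29/572 17/286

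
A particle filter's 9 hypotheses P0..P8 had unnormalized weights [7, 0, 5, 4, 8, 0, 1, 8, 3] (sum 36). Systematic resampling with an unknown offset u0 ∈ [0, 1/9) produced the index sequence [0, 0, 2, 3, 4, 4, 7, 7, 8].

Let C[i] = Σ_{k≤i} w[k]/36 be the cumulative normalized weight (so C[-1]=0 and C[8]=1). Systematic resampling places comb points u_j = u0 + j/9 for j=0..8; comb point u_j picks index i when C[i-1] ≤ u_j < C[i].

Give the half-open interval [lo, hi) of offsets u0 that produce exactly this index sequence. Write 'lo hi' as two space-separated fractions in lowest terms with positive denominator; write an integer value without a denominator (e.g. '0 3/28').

1/36 1/12

C = [7/36, 7/36, 1/3, 4/9, 2/3, 2/3, 25/36, 11/12, 1]
j=0 picked index 0: u0 ∈ [0, 7/36)
j=1 picked index 0: u0 ∈ [-1/9, 1/12)
j=2 picked index 2: u0 ∈ [-1/36, 1/9)
j=3 picked index 3: u0 ∈ [0, 1/9)
j=4 picked index 4: u0 ∈ [0, 2/9)
j=5 picked index 4: u0 ∈ [-1/9, 1/9)
j=6 picked index 7: u0 ∈ [1/36, 1/4)
j=7 picked index 7: u0 ∈ [-1/12, 5/36)
j=8 picked index 8: u0 ∈ [1/36, 1/9)
intersection: [1/36, 1/12)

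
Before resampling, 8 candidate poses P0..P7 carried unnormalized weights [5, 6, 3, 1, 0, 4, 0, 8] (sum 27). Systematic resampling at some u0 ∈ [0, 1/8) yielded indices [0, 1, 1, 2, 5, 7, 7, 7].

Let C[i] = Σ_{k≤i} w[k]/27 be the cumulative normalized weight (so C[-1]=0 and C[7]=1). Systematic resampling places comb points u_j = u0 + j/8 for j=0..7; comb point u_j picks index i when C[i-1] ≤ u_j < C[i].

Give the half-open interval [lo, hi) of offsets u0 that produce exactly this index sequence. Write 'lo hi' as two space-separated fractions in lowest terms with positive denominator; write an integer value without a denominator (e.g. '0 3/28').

C = [5/27, 11/27, 14/27, 5/9, 5/9, 19/27, 19/27, 1]
j=0 picked index 0: u0 ∈ [0, 5/27)
j=1 picked index 1: u0 ∈ [13/216, 61/216)
j=2 picked index 1: u0 ∈ [-7/108, 17/108)
j=3 picked index 2: u0 ∈ [7/216, 31/216)
j=4 picked index 5: u0 ∈ [1/18, 11/54)
j=5 picked index 7: u0 ∈ [17/216, 3/8)
j=6 picked index 7: u0 ∈ [-5/108, 1/4)
j=7 picked index 7: u0 ∈ [-37/216, 1/8)
intersection: [17/216, 1/8)

17/216 1/8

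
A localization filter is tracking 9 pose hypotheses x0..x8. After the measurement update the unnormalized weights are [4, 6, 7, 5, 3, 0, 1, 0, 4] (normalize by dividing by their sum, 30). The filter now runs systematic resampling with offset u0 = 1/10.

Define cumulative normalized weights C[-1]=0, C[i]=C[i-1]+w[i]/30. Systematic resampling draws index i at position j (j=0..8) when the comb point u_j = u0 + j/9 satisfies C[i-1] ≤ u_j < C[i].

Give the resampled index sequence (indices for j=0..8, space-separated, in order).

0 1 1 2 2 3 4 8 8

C = [2/15, 1/3, 17/30, 11/15, 5/6, 5/6, 13/15, 13/15, 1]
j=0: u_0=1/10 ∈ [0, 2/15) → index 0
j=1: u_1=19/90 ∈ [2/15, 1/3) → index 1
j=2: u_2=29/90 ∈ [2/15, 1/3) → index 1
j=3: u_3=13/30 ∈ [1/3, 17/30) → index 2
j=4: u_4=49/90 ∈ [1/3, 17/30) → index 2
j=5: u_5=59/90 ∈ [17/30, 11/15) → index 3
j=6: u_6=23/30 ∈ [11/15, 5/6) → index 4
j=7: u_7=79/90 ∈ [13/15, 1) → index 8
j=8: u_8=89/90 ∈ [13/15, 1) → index 8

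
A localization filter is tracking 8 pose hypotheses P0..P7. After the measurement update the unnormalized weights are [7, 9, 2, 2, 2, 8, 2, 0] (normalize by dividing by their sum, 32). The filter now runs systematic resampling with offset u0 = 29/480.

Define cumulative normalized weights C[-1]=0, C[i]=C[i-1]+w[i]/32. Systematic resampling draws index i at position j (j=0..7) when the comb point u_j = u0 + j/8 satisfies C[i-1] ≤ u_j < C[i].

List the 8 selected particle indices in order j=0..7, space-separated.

0 0 1 1 2 4 5 5

C = [7/32, 1/2, 9/16, 5/8, 11/16, 15/16, 1, 1]
j=0: u_0=29/480 ∈ [0, 7/32) → index 0
j=1: u_1=89/480 ∈ [0, 7/32) → index 0
j=2: u_2=149/480 ∈ [7/32, 1/2) → index 1
j=3: u_3=209/480 ∈ [7/32, 1/2) → index 1
j=4: u_4=269/480 ∈ [1/2, 9/16) → index 2
j=5: u_5=329/480 ∈ [5/8, 11/16) → index 4
j=6: u_6=389/480 ∈ [11/16, 15/16) → index 5
j=7: u_7=449/480 ∈ [11/16, 15/16) → index 5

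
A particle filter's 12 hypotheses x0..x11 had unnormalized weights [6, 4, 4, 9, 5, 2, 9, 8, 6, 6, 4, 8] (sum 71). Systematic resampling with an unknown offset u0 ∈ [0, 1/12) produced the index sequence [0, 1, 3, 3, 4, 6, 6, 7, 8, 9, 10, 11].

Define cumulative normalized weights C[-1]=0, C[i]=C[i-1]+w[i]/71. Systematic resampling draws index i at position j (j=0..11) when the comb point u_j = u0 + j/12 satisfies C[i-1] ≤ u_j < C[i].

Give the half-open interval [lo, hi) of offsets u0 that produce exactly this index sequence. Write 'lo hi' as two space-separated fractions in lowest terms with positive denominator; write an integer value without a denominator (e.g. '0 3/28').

C = [6/71, 10/71, 14/71, 23/71, 28/71, 30/71, 39/71, 47/71, 53/71, 59/71, 63/71, 1]
j=0 picked index 0: u0 ∈ [0, 6/71)
j=1 picked index 1: u0 ∈ [1/852, 49/852)
j=2 picked index 3: u0 ∈ [13/426, 67/426)
j=3 picked index 3: u0 ∈ [-15/284, 21/284)
j=4 picked index 4: u0 ∈ [-2/213, 13/213)
j=5 picked index 6: u0 ∈ [5/852, 113/852)
j=6 picked index 6: u0 ∈ [-11/142, 7/142)
j=7 picked index 7: u0 ∈ [-29/852, 67/852)
j=8 picked index 8: u0 ∈ [-1/213, 17/213)
j=9 picked index 9: u0 ∈ [-1/284, 23/284)
j=10 picked index 10: u0 ∈ [-1/426, 23/426)
j=11 picked index 11: u0 ∈ [-25/852, 1/12)
intersection: [13/426, 7/142)

13/426 7/142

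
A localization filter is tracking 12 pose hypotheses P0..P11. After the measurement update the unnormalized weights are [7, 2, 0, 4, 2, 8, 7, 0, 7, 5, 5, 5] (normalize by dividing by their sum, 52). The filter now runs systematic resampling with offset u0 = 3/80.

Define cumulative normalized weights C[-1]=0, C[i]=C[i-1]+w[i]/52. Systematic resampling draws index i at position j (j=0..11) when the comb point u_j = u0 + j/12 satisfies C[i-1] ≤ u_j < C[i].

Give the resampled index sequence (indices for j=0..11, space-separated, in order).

C = [7/52, 9/52, 9/52, 1/4, 15/52, 23/52, 15/26, 15/26, 37/52, 21/26, 47/52, 1]
j=0: u_0=3/80 ∈ [0, 7/52) → index 0
j=1: u_1=29/240 ∈ [0, 7/52) → index 0
j=2: u_2=49/240 ∈ [9/52, 1/4) → index 3
j=3: u_3=23/80 ∈ [1/4, 15/52) → index 4
j=4: u_4=89/240 ∈ [15/52, 23/52) → index 5
j=5: u_5=109/240 ∈ [23/52, 15/26) → index 6
j=6: u_6=43/80 ∈ [23/52, 15/26) → index 6
j=7: u_7=149/240 ∈ [15/26, 37/52) → index 8
j=8: u_8=169/240 ∈ [15/26, 37/52) → index 8
j=9: u_9=63/80 ∈ [37/52, 21/26) → index 9
j=10: u_10=209/240 ∈ [21/26, 47/52) → index 10
j=11: u_11=229/240 ∈ [47/52, 1) → index 11

0 0 3 4 5 6 6 8 8 9 10 11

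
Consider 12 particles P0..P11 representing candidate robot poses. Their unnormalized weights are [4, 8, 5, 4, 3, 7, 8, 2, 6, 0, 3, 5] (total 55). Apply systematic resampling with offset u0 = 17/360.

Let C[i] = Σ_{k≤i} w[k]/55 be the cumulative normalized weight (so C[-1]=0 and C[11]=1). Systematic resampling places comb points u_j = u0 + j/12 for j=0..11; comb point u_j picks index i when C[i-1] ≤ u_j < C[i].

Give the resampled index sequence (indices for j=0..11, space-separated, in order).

0 1 1 2 3 5 5 6 7 8 10 11

C = [4/55, 12/55, 17/55, 21/55, 24/55, 31/55, 39/55, 41/55, 47/55, 47/55, 10/11, 1]
j=0: u_0=17/360 ∈ [0, 4/55) → index 0
j=1: u_1=47/360 ∈ [4/55, 12/55) → index 1
j=2: u_2=77/360 ∈ [4/55, 12/55) → index 1
j=3: u_3=107/360 ∈ [12/55, 17/55) → index 2
j=4: u_4=137/360 ∈ [17/55, 21/55) → index 3
j=5: u_5=167/360 ∈ [24/55, 31/55) → index 5
j=6: u_6=197/360 ∈ [24/55, 31/55) → index 5
j=7: u_7=227/360 ∈ [31/55, 39/55) → index 6
j=8: u_8=257/360 ∈ [39/55, 41/55) → index 7
j=9: u_9=287/360 ∈ [41/55, 47/55) → index 8
j=10: u_10=317/360 ∈ [47/55, 10/11) → index 10
j=11: u_11=347/360 ∈ [10/11, 1) → index 11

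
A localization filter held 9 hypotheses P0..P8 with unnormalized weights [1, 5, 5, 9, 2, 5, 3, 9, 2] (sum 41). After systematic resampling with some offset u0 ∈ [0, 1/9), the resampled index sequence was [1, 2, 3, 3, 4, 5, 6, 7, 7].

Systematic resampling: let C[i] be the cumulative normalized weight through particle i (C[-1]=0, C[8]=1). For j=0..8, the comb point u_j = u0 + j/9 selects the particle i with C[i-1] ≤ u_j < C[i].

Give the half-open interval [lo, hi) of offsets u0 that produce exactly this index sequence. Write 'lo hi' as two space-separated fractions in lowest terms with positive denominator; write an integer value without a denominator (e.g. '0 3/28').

C = [1/41, 6/41, 11/41, 20/41, 22/41, 27/41, 30/41, 39/41, 1]
j=0 picked index 1: u0 ∈ [1/41, 6/41)
j=1 picked index 2: u0 ∈ [13/369, 58/369)
j=2 picked index 3: u0 ∈ [17/369, 98/369)
j=3 picked index 3: u0 ∈ [-8/123, 19/123)
j=4 picked index 4: u0 ∈ [16/369, 34/369)
j=5 picked index 5: u0 ∈ [-7/369, 38/369)
j=6 picked index 6: u0 ∈ [-1/123, 8/123)
j=7 picked index 7: u0 ∈ [-17/369, 64/369)
j=8 picked index 7: u0 ∈ [-58/369, 23/369)
intersection: [17/369, 23/369)

17/369 23/369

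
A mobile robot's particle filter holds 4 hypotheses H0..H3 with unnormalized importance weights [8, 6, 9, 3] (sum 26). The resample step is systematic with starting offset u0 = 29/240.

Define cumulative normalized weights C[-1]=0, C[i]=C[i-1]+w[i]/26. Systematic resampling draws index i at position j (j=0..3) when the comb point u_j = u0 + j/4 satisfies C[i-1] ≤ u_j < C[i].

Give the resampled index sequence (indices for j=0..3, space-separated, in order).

0 1 2 2

C = [4/13, 7/13, 23/26, 1]
j=0: u_0=29/240 ∈ [0, 4/13) → index 0
j=1: u_1=89/240 ∈ [4/13, 7/13) → index 1
j=2: u_2=149/240 ∈ [7/13, 23/26) → index 2
j=3: u_3=209/240 ∈ [7/13, 23/26) → index 2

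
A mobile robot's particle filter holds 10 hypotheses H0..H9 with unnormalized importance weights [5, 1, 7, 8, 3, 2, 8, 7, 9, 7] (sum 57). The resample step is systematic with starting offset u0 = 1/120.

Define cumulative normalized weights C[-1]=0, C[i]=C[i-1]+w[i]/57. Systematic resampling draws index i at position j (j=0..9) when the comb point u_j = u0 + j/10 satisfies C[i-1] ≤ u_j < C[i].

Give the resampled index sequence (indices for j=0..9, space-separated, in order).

0 2 2 3 4 6 7 7 8 9

C = [5/57, 2/19, 13/57, 7/19, 8/19, 26/57, 34/57, 41/57, 50/57, 1]
j=0: u_0=1/120 ∈ [0, 5/57) → index 0
j=1: u_1=13/120 ∈ [2/19, 13/57) → index 2
j=2: u_2=5/24 ∈ [2/19, 13/57) → index 2
j=3: u_3=37/120 ∈ [13/57, 7/19) → index 3
j=4: u_4=49/120 ∈ [7/19, 8/19) → index 4
j=5: u_5=61/120 ∈ [26/57, 34/57) → index 6
j=6: u_6=73/120 ∈ [34/57, 41/57) → index 7
j=7: u_7=17/24 ∈ [34/57, 41/57) → index 7
j=8: u_8=97/120 ∈ [41/57, 50/57) → index 8
j=9: u_9=109/120 ∈ [50/57, 1) → index 9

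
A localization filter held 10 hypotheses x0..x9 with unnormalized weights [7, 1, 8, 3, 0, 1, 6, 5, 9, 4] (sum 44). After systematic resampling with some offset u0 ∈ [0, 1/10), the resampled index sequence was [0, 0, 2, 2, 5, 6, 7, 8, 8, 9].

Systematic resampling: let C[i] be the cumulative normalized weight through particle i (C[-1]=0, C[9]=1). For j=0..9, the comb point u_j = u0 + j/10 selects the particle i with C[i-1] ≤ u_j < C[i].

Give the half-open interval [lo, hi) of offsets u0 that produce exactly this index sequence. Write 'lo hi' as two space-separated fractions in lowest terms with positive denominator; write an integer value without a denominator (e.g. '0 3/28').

C = [7/44, 2/11, 4/11, 19/44, 19/44, 5/11, 13/22, 31/44, 10/11, 1]
j=0 picked index 0: u0 ∈ [0, 7/44)
j=1 picked index 0: u0 ∈ [-1/10, 13/220)
j=2 picked index 2: u0 ∈ [-1/55, 9/55)
j=3 picked index 2: u0 ∈ [-13/110, 7/110)
j=4 picked index 5: u0 ∈ [7/220, 3/55)
j=5 picked index 6: u0 ∈ [-1/22, 1/11)
j=6 picked index 7: u0 ∈ [-1/110, 23/220)
j=7 picked index 8: u0 ∈ [1/220, 23/110)
j=8 picked index 8: u0 ∈ [-21/220, 6/55)
j=9 picked index 9: u0 ∈ [1/110, 1/10)
intersection: [7/220, 3/55)

7/220 3/55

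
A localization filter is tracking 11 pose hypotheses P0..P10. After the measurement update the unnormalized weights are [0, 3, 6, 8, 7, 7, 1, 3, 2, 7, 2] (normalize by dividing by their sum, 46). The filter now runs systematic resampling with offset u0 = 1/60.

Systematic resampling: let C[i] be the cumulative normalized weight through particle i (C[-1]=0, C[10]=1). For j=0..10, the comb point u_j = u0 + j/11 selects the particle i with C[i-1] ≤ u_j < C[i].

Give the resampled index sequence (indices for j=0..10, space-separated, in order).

1 2 3 3 4 4 5 5 7 9 9

C = [0, 3/46, 9/46, 17/46, 12/23, 31/46, 16/23, 35/46, 37/46, 22/23, 1]
j=0: u_0=1/60 ∈ [0, 3/46) → index 1
j=1: u_1=71/660 ∈ [3/46, 9/46) → index 2
j=2: u_2=131/660 ∈ [9/46, 17/46) → index 3
j=3: u_3=191/660 ∈ [9/46, 17/46) → index 3
j=4: u_4=251/660 ∈ [17/46, 12/23) → index 4
j=5: u_5=311/660 ∈ [17/46, 12/23) → index 4
j=6: u_6=371/660 ∈ [12/23, 31/46) → index 5
j=7: u_7=431/660 ∈ [12/23, 31/46) → index 5
j=8: u_8=491/660 ∈ [16/23, 35/46) → index 7
j=9: u_9=551/660 ∈ [37/46, 22/23) → index 9
j=10: u_10=611/660 ∈ [37/46, 22/23) → index 9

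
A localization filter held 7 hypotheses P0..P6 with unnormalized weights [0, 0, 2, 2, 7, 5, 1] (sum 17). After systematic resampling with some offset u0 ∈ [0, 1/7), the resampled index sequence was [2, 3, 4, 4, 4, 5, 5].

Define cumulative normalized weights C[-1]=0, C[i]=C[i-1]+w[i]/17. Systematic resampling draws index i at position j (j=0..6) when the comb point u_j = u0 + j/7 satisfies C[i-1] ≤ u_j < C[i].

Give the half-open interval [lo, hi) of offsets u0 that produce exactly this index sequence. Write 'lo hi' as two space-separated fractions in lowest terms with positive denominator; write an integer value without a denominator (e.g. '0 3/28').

0 9/119

C = [0, 0, 2/17, 4/17, 11/17, 16/17, 1]
j=0 picked index 2: u0 ∈ [0, 2/17)
j=1 picked index 3: u0 ∈ [-3/119, 11/119)
j=2 picked index 4: u0 ∈ [-6/119, 43/119)
j=3 picked index 4: u0 ∈ [-23/119, 26/119)
j=4 picked index 4: u0 ∈ [-40/119, 9/119)
j=5 picked index 5: u0 ∈ [-8/119, 27/119)
j=6 picked index 5: u0 ∈ [-25/119, 10/119)
intersection: [0, 9/119)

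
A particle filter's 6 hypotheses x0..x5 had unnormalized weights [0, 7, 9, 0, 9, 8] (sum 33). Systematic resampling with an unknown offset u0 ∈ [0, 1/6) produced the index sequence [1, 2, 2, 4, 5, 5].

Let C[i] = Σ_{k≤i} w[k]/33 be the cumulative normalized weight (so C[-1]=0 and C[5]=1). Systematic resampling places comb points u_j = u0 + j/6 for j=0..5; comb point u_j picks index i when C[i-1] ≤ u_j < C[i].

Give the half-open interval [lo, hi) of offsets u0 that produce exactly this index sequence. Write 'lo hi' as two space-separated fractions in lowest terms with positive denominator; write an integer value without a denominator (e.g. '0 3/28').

1/11 5/33

C = [0, 7/33, 16/33, 16/33, 25/33, 1]
j=0 picked index 1: u0 ∈ [0, 7/33)
j=1 picked index 2: u0 ∈ [1/22, 7/22)
j=2 picked index 2: u0 ∈ [-4/33, 5/33)
j=3 picked index 4: u0 ∈ [-1/66, 17/66)
j=4 picked index 5: u0 ∈ [1/11, 1/3)
j=5 picked index 5: u0 ∈ [-5/66, 1/6)
intersection: [1/11, 5/33)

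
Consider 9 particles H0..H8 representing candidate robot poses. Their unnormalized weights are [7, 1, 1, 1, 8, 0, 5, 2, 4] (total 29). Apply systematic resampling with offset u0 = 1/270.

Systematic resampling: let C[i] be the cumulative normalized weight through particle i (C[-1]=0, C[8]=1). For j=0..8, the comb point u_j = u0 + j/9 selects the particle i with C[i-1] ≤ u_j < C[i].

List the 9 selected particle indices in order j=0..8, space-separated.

C = [7/29, 8/29, 9/29, 10/29, 18/29, 18/29, 23/29, 25/29, 1]
j=0: u_0=1/270 ∈ [0, 7/29) → index 0
j=1: u_1=31/270 ∈ [0, 7/29) → index 0
j=2: u_2=61/270 ∈ [0, 7/29) → index 0
j=3: u_3=91/270 ∈ [9/29, 10/29) → index 3
j=4: u_4=121/270 ∈ [10/29, 18/29) → index 4
j=5: u_5=151/270 ∈ [10/29, 18/29) → index 4
j=6: u_6=181/270 ∈ [18/29, 23/29) → index 6
j=7: u_7=211/270 ∈ [18/29, 23/29) → index 6
j=8: u_8=241/270 ∈ [25/29, 1) → index 8

0 0 0 3 4 4 6 6 8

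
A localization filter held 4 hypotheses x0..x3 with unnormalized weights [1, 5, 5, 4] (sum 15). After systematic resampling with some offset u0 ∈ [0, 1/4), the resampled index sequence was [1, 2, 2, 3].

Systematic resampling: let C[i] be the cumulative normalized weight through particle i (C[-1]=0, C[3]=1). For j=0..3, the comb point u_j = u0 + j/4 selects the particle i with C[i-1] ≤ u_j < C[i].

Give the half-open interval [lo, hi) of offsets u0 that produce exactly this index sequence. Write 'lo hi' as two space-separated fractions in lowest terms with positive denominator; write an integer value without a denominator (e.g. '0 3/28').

C = [1/15, 2/5, 11/15, 1]
j=0 picked index 1: u0 ∈ [1/15, 2/5)
j=1 picked index 2: u0 ∈ [3/20, 29/60)
j=2 picked index 2: u0 ∈ [-1/10, 7/30)
j=3 picked index 3: u0 ∈ [-1/60, 1/4)
intersection: [3/20, 7/30)

3/20 7/30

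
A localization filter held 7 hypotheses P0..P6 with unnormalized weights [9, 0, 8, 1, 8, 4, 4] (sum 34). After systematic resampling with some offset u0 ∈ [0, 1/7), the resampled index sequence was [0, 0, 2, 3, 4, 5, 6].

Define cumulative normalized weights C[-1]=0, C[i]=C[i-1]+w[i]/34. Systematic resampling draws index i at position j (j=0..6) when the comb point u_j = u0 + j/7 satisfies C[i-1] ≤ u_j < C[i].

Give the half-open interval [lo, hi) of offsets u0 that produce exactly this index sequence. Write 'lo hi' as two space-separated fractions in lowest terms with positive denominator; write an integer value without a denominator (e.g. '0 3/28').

C = [9/34, 9/34, 1/2, 9/17, 13/17, 15/17, 1]
j=0 picked index 0: u0 ∈ [0, 9/34)
j=1 picked index 0: u0 ∈ [-1/7, 29/238)
j=2 picked index 2: u0 ∈ [-5/238, 3/14)
j=3 picked index 3: u0 ∈ [1/14, 12/119)
j=4 picked index 4: u0 ∈ [-5/119, 23/119)
j=5 picked index 5: u0 ∈ [6/119, 20/119)
j=6 picked index 6: u0 ∈ [3/119, 1/7)
intersection: [1/14, 12/119)

1/14 12/119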